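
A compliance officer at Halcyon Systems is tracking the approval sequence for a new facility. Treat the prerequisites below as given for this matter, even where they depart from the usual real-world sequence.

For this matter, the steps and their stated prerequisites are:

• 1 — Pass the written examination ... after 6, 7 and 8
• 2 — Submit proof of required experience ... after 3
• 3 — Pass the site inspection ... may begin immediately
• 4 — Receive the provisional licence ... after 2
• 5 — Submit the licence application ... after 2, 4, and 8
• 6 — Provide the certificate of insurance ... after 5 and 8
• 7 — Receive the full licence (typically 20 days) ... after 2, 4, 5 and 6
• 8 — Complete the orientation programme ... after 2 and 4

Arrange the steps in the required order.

3 2 4 8 5 6 7 1

3 is the only step with nothing outstanding, so it goes first.
2 is the only step now ready → 2.
4 needed 2, now all done → 4.
8 is the only step now ready → 8.
5 is the only step now ready → 5.
6 needed 5 and 8, now all done → 6.
That leaves 7 as the only ready step → 7.
That leaves 1 as the only ready step → 1.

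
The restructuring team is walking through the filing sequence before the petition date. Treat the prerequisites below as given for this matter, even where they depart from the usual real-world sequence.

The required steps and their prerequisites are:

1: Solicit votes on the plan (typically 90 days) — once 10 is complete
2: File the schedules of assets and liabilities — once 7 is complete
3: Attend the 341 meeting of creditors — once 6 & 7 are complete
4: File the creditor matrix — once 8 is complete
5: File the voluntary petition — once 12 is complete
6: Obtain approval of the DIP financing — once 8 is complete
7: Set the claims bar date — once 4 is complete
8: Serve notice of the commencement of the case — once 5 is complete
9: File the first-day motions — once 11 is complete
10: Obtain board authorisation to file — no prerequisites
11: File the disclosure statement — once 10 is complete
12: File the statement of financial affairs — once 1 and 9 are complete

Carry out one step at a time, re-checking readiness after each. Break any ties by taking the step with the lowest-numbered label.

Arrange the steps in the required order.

10 → 1 → 11 → 9 → 12 → 5 → 8 → 4 → 6 → 7 → 2 → 3

10 is the only step with nothing outstanding, so it goes first.
Ready: 1 and 11. 1 has the earlier label → 1.
11 is the only step now ready → 11.
Next only 9 has its prerequisites met → 9.
Next only 12 has its prerequisites met → 12.
That leaves 5 as the only ready step → 5.
8 needed 5, now all done → 8.
4 and 6 are both available; 4 has the earlier label → 4.
7 now also ready, so the ready set is {6, 7}; 6 has the earlier label → 6.
7 is the only step now ready → 7.
2 and 3 are both available; 2 has the earlier label → 2.
That leaves 3 as the only ready step → 3.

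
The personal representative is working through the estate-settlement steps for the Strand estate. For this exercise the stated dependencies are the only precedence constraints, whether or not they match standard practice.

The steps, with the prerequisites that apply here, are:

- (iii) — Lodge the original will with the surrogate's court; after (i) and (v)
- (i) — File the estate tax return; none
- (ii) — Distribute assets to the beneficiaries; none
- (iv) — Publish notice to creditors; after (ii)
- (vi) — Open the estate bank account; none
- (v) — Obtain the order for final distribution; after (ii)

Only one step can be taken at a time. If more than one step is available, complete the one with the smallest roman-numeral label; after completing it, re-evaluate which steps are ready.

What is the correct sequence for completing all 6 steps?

Nothing is required for (i), (ii) and (vi). (i) has the earlier label → (i) first.
Ready: (ii) and (vi). (ii) has the earlier label → (ii).
(iv) and (v) now also ready, so the ready set is {(iv), (v), (vi)}; (iv) has the earlier label → (iv).
Ready: (v) and (vi). (v) has the earlier label → (v).
(iii) now also ready, so the ready set is {(iii), (vi)}; (iii) has the earlier label → (iii).
(vi) is the only step now ready → (vi).

(i), (ii), (iv), (v), (iii), (vi)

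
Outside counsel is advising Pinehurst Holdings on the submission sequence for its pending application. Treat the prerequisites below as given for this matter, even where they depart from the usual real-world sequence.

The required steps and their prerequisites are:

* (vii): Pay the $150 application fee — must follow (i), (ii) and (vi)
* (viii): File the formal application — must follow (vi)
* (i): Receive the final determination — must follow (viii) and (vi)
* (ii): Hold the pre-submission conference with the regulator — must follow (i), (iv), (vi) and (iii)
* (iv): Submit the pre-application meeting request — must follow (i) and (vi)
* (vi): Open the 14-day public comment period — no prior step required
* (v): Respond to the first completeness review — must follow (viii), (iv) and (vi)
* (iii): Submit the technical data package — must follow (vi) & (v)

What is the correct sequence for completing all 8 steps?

(vi) (viii) (i) (iv) (v) (iii) (ii) (vii)

(vi) is the only step with nothing outstanding, so it goes first.
Next only (viii) has its prerequisites met → (viii).
(i) is the only step now ready → (i).
Next only (iv) has its prerequisites met → (iv).
(v) needed (viii), (iv) and (vi), now all done → (v).
(iii) is the only step now ready → (iii).
That leaves (ii) as the only ready step → (ii).
(vii) needed (i), (ii) and (vi), now all done → (vii).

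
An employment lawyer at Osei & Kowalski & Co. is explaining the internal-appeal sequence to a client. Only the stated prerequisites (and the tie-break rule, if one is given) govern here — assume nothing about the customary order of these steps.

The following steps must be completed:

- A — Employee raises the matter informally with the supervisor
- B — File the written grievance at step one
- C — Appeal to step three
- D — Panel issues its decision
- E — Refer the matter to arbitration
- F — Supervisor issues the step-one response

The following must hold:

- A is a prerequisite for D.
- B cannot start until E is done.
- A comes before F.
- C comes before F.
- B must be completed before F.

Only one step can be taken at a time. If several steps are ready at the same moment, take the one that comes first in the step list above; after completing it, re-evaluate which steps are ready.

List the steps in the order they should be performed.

A → C → D → E → B → F

A, C and E have no prerequisites; A is listed earlier, so A is first.
D now also ready, so the ready set is {C, D, E}; C is listed earlier → C.
Ready: D and E. D is listed earlier → D.
Next only E has its prerequisites met → E.
B needed E, now all done → B.
That leaves F as the only ready step → F.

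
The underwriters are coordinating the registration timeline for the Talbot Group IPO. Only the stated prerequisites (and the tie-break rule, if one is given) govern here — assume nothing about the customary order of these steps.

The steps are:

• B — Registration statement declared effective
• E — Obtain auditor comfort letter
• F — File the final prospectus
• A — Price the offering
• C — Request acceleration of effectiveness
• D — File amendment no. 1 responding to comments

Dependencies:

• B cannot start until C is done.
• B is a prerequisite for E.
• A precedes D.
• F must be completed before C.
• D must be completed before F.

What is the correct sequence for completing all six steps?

A D F C B E

Only A has no prerequisites, so it is first.
D needed A, now all done → D.
Next only F has its prerequisites met → F.
C needed F, now all done → C.
B is the only step now ready → B.
Next only E has its prerequisites met → E.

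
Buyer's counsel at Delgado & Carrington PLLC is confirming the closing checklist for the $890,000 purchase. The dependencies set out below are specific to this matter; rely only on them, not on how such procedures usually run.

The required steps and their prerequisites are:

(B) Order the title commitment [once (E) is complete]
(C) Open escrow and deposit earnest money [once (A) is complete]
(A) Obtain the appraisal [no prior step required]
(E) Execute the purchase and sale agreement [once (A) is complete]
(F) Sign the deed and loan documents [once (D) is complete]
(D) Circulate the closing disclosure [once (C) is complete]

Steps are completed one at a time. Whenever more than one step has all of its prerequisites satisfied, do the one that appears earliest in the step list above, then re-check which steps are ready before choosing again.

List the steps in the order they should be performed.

(A) is the only step with nothing outstanding, so it goes first.
Now (C) and (E) have their prerequisites met. (C) is listed earlier, so (C) next.
(D) now also ready, so the ready set is {(E), (D)}; (E) is listed earlier → (E).
Now (B) and (D) have their prerequisites met. (B) is listed earlier, so (B) next.
That leaves (D) as the only ready step → (D).
(F) needed (D), now all done → (F).

(A) (C) (E) (B) (D) (F)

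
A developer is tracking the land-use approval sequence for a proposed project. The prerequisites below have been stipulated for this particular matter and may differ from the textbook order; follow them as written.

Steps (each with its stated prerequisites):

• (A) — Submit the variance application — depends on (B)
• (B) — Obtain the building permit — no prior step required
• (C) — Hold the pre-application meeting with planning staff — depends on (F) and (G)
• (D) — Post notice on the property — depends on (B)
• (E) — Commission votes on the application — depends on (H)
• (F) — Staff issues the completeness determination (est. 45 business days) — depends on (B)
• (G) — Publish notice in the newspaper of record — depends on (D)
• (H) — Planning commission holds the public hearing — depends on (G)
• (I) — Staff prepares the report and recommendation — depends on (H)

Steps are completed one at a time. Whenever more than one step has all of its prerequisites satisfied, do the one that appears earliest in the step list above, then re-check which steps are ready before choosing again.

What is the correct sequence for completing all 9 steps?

(B) has no prerequisites → (B) first.
(A), (D) and (F) are all available; (A) is listed earlier → (A).
Ready: (D) and (F). (D) is listed earlier → (D).
Now (F) and (G) have their prerequisites met. (F) is listed earlier, so (F) next.
(G) needed (D), now all done → (G).
Ready: (C) and (H). (C) is listed earlier → (C).
(H) needed (G), now all done → (H).
Ready: (E) and (I). (E) is listed earlier → (E).
Next only (I) has its prerequisites met → (I).

(B) → (A) → (D) → (F) → (G) → (C) → (H) → (E) → (I)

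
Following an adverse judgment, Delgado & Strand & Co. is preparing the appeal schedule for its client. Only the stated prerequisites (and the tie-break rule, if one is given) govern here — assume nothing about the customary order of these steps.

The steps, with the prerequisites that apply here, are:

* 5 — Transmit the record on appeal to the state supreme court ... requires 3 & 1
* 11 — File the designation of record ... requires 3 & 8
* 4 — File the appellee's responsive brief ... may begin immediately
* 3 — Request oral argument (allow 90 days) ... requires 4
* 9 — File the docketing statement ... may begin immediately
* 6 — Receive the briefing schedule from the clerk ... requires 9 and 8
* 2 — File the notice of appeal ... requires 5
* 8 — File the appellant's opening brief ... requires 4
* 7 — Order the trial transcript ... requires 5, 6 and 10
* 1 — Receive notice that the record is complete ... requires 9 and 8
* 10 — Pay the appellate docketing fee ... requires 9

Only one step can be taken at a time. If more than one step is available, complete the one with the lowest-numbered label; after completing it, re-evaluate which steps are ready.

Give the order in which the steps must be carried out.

4 → 3 → 8 → 9 → 1 → 5 → 2 → 6 → 10 → 7 → 11

Nothing is required for 4 and 9. 4 has the earlier label → 4 first.
3 and 8 now also ready, so the ready set is {3, 8, 9}; 3 has the earlier label → 3.
8 and 9 are both available; 8 has the earlier label → 8.
11 now also ready, so the ready set is {9, 11}; 9 has the earlier label → 9.
1, 6 and 10 now also ready, so the ready set is {1, 6, 10, 11}; 1 has the earlier label → 1.
5 now also ready, so the ready set is {5, 6, 10, 11}; 5 has the earlier label → 5.
2 now also ready, so the ready set is {2, 6, 10, 11}; 2 has the earlier label → 2.
Ready: 6, 10 and 11. 6 has the earlier label → 6.
Ready: 10 and 11. 10 has the earlier label → 10.
7 and 11 are both available; 7 has the earlier label → 7.
11 needed 3 and 8, now all done → 11.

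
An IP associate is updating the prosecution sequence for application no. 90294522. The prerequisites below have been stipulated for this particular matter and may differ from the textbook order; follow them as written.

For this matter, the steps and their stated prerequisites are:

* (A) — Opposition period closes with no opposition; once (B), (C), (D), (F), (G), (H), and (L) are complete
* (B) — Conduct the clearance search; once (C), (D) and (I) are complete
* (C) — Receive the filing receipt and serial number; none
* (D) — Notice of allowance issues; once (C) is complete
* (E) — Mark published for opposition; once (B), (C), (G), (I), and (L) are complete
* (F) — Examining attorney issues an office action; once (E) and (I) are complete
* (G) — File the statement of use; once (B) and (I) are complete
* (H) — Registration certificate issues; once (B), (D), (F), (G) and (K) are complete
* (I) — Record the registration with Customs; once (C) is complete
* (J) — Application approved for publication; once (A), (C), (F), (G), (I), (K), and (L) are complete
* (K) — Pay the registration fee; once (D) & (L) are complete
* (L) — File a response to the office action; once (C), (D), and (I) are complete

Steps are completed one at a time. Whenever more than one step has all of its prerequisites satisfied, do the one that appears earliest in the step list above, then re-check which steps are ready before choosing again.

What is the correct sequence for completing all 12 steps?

(C), (D), (I), (B), (G), (L), (E), (F), (K), (H), (A), (J)

(C) is the only step with nothing outstanding, so it goes first.
Ready: (D) and (I). (D) is listed earlier → (D).
(I) is the only step now ready → (I).
Now (B) and (L) have their prerequisites met. (B) is listed earlier, so (B) next.
(G) now also ready, so the ready set is {(G), (L)}; (G) is listed earlier → (G).
(L) needed (C), (D) and (I), now all done → (L).
Now (E) and (K) have their prerequisites met. (E) is listed earlier, so (E) next.
(F) and (K) are both available; (F) is listed earlier → (F).
(K) needed (D) and (L), now all done → (K).
(H) is the only step now ready → (H).
(A) needed (B), (C), (D), (F), (G), (H) and (L), now all done → (A).
(J) is the only step now ready → (J).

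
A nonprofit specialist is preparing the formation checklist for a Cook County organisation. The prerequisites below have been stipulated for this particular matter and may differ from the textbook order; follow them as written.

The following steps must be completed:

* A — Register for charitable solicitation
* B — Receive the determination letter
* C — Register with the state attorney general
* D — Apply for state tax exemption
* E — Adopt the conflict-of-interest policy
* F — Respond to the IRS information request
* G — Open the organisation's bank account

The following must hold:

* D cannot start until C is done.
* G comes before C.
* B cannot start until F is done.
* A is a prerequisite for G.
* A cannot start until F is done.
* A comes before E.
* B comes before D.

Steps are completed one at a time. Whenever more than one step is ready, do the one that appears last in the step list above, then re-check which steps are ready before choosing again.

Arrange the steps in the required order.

F → B → A → G → E → C → D

Only F has no prerequisites, so it is first.
Ready: B and A. B is listed later → B.
A needed F, now all done → A.
Now G and E have their prerequisites met. G is listed later, so G next.
Ready: E and C. E is listed later → E.
C needed G, now all done → C.
Next only D has its prerequisites met → D.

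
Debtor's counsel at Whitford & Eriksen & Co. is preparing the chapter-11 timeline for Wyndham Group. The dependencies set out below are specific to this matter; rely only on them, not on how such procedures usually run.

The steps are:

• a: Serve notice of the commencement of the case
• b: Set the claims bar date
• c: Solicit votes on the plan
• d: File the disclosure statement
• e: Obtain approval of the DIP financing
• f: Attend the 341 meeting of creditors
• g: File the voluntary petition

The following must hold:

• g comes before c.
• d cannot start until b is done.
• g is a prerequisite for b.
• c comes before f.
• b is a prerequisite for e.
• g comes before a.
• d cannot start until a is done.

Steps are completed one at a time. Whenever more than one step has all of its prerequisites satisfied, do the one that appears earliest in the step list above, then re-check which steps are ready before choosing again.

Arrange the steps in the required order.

g → a → b → c → d → e → f

g has no prerequisites → g first.
Ready: a, b and c. a is listed earlier → a.
Ready: b and c. b is listed earlier → b.
c, d and e are all available; c is listed earlier → c.
d, e and f are all available; d is listed earlier → d.
Ready: e and f. e is listed earlier → e.
f needed c, now all done → f.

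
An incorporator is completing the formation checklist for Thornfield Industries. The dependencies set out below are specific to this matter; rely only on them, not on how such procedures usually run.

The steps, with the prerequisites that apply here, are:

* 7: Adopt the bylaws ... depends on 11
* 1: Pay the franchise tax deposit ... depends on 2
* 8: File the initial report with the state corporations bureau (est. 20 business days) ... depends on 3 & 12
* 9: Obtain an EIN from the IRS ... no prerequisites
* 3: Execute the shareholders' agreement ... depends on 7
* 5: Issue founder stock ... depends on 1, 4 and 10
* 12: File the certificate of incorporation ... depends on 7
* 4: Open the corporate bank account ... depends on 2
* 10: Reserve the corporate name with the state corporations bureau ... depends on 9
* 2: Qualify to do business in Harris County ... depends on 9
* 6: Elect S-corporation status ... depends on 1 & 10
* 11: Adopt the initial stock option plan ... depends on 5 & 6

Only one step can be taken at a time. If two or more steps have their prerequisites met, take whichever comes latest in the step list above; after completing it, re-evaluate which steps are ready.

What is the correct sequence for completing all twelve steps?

9 2 10 4 1 6 5 11 7 12 3 8

Only 9 has no prerequisites, so it is first.
2 and 10 are both available; 2 is listed later → 2.
Now 10, 4 and 1 have their prerequisites met. 10 is listed later, so 10 next.
4 and 1 are both available; 4 is listed later → 4.
1 needed 2, now all done → 1.
Now 6 and 5 have their prerequisites met. 6 is listed later, so 6 next.
5 needed 10, 4 and 1, now all done → 5.
11 is the only step now ready → 11.
That leaves 7 as the only ready step → 7.
12 and 3 are both available; 12 is listed later → 12.
3 needed 7, now all done → 3.
Next only 8 has its prerequisites met → 8.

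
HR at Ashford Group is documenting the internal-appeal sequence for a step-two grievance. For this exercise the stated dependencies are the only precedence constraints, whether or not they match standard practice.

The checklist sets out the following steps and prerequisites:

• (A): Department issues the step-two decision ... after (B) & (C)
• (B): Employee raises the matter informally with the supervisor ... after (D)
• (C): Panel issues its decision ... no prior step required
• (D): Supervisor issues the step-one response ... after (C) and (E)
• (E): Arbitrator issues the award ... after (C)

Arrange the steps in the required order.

(C), (E), (D), (B), (A)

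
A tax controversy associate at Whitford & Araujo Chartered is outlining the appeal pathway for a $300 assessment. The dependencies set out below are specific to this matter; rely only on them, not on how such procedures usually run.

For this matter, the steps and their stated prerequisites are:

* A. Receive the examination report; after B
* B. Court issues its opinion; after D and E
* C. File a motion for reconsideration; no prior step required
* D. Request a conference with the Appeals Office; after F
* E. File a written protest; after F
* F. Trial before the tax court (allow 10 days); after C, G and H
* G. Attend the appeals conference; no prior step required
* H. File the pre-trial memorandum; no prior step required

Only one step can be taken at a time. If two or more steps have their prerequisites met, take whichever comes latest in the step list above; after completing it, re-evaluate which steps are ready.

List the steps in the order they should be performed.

H, G, C, F, E, D, B, A

H, G and C have no prerequisites; H is listed later, so H is first.
Now G and C have their prerequisites met. G is listed later, so G next.
C is the only step now ready → C.
F needed H, G and C, now all done → F.
E and D are both available; E is listed later → E.
Next only D has its prerequisites met → D.
That leaves B as the only ready step → B.
A is the only step now ready → A.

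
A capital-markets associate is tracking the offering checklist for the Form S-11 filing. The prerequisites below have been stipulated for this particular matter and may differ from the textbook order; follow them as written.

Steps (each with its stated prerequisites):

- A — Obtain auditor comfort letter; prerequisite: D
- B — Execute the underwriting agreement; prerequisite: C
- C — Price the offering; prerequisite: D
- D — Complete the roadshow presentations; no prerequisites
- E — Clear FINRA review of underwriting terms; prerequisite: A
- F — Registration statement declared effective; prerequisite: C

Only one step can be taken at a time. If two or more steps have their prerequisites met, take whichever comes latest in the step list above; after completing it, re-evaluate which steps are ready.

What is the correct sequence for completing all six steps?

D → C → F → B → A → E

D has no prerequisites → D first.
Ready: C and A. C is listed later → C.
F, B and A are all available; F is listed later → F.
Now B and A have their prerequisites met. B is listed later, so B next.
A needed D, now all done → A.
Next only E has its prerequisites met → E.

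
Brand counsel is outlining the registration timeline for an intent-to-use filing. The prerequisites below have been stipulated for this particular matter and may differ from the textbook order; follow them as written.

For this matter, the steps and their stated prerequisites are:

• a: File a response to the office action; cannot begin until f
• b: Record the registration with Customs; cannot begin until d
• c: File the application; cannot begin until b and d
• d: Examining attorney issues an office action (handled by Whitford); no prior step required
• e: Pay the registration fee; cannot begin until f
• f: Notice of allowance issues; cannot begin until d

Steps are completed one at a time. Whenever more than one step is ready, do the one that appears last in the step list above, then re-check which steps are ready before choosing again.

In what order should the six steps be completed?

Only d has no prerequisites, so it is first.
f and b are both available; f is listed later → f.
e and a now also ready, so the ready set is {e, b, a}; e is listed later → e.
b and a are both available; b is listed later → b.
c now also ready, so the ready set is {c, a}; c is listed later → c.
a needed f, now all done → a.

d, f, e, b, c, a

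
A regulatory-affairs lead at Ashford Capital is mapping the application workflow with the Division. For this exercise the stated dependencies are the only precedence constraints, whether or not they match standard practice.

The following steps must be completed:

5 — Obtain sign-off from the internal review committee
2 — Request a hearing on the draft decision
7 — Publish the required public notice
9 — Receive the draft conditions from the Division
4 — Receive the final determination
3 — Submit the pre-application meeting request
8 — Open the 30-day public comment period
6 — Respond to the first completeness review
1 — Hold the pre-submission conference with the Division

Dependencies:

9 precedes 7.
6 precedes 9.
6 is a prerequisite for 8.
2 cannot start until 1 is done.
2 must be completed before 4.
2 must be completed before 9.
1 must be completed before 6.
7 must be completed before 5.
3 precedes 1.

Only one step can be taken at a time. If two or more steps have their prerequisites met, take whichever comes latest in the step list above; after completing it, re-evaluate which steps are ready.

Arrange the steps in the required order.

3, 1, 6, 8, 2, 4, 9, 7, 5

3 has no prerequisites → 3 first.
Next only 1 has its prerequisites met → 1.
Ready: 6 and 2. 6 is listed later → 6.
Ready: 8 and 2. 8 is listed later → 8.
2 needed 1, now all done → 2.
Ready: 4 and 9. 4 is listed later → 4.
9 needed 6 and 2, now all done → 9.
That leaves 7 as the only ready step → 7.
That leaves 5 as the only ready step → 5.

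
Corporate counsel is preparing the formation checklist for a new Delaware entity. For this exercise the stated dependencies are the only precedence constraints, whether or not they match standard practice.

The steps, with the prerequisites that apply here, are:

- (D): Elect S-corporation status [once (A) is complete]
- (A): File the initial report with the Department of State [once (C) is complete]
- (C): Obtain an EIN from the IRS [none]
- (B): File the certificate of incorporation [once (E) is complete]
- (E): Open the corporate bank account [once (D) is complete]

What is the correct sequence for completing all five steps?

Only (C) has no prerequisites, so it is first.
(A) needed (C), now all done → (A).
(D) needed (A), now all done → (D).
(E) is the only step now ready → (E).
(B) needed (E), now all done → (B).

(C) → (A) → (D) → (E) → (B)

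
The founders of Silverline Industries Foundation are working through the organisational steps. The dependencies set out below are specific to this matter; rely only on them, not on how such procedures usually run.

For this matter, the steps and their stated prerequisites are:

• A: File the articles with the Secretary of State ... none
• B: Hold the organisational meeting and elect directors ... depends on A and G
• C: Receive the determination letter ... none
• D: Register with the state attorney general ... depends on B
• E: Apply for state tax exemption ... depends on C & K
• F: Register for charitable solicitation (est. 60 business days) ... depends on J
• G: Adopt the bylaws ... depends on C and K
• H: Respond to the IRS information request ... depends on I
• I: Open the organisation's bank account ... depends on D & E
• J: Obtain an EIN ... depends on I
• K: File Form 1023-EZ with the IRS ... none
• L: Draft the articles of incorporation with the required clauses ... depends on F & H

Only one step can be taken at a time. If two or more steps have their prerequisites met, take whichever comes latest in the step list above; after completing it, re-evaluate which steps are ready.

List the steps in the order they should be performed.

Nothing is required for K, C and A. K is listed later → K first.
Now C and A have their prerequisites met. C is listed later, so C next.
G and E now also ready, so the ready set is {G, E, A}; G is listed later → G.
Ready: E and A. E is listed later → E.
Next only A has its prerequisites met → A.
That leaves B as the only ready step → B.
Next only D has its prerequisites met → D.
I is the only step now ready → I.
J and H are both available; J is listed later → J.
F now also ready, so the ready set is {H, F}; H is listed later → H.
F needed J, now all done → F.
Next only L has its prerequisites met → L.

K, C, G, E, A, B, D, I, J, H, F, L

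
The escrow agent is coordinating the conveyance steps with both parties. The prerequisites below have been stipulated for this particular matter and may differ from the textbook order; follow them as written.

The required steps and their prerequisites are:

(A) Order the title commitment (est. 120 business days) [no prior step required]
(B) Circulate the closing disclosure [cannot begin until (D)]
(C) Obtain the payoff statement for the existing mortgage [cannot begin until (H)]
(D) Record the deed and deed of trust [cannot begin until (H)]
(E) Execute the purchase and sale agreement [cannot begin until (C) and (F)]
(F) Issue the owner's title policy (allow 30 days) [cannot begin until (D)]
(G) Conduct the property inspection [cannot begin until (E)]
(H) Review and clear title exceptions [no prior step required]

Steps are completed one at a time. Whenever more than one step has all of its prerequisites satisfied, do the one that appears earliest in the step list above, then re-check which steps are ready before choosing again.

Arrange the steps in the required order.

Nothing is required for (A) and (H). (A) is listed earlier → (A) first.
That leaves (H) as the only ready step → (H).
(C) and (D) are both available; (C) is listed earlier → (C).
(D) needed (H), now all done → (D).
Now (B) and (F) have their prerequisites met. (B) is listed earlier, so (B) next.
That leaves (F) as the only ready step → (F).
Next only (E) has its prerequisites met → (E).
(G) needed (E), now all done → (G).

(A) → (H) → (C) → (D) → (B) → (F) → (E) → (G)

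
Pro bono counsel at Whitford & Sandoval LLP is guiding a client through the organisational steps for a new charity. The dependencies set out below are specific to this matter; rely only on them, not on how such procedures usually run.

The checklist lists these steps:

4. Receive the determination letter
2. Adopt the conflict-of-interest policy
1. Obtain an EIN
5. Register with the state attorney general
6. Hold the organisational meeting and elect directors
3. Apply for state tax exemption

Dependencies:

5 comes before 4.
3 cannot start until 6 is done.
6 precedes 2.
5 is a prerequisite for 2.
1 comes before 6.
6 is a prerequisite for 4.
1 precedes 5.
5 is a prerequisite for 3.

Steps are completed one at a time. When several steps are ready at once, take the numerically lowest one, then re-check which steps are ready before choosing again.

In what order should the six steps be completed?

1, 5, 6, 2, 3, 4

1 has no prerequisites → 1 first.
Ready: 5 and 6. 5 has the earlier label → 5.
That leaves 6 as the only ready step → 6.
Ready: 2, 3 and 4. 2 has the earlier label → 2.
3 and 4 are both available; 3 has the earlier label → 3.
Next only 4 has its prerequisites met → 4.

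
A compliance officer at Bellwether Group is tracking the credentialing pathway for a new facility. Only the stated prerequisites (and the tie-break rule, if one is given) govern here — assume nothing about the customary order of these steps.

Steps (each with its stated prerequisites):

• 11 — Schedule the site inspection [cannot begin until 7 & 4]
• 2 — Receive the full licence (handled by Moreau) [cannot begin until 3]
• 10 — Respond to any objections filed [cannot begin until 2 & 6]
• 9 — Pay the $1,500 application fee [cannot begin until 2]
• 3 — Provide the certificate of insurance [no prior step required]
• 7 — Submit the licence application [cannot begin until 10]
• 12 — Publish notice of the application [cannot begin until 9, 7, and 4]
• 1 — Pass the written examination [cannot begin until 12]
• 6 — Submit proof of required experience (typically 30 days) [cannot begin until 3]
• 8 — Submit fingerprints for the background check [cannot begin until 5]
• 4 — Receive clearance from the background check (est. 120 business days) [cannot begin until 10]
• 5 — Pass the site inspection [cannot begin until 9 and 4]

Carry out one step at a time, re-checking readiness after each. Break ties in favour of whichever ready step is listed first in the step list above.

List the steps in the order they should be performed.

Only 3 has no prerequisites, so it is first.
2 and 6 are both available; 2 is listed earlier → 2.
Now 9 and 6 have their prerequisites met. 9 is listed earlier, so 9 next.
6 needed 3, now all done → 6.
10 needed 2 and 6, now all done → 10.
7 and 4 are both available; 7 is listed earlier → 7.
Next only 4 has its prerequisites met → 4.
Now 11, 12 and 5 have their prerequisites met. 11 is listed earlier, so 11 next.
12 and 5 are both available; 12 is listed earlier → 12.
1 now also ready, so the ready set is {1, 5}; 1 is listed earlier → 1.
5 needed 9 and 4, now all done → 5.
8 needed 5, now all done → 8.

3, 2, 9, 6, 10, 7, 4, 11, 12, 1, 5, 8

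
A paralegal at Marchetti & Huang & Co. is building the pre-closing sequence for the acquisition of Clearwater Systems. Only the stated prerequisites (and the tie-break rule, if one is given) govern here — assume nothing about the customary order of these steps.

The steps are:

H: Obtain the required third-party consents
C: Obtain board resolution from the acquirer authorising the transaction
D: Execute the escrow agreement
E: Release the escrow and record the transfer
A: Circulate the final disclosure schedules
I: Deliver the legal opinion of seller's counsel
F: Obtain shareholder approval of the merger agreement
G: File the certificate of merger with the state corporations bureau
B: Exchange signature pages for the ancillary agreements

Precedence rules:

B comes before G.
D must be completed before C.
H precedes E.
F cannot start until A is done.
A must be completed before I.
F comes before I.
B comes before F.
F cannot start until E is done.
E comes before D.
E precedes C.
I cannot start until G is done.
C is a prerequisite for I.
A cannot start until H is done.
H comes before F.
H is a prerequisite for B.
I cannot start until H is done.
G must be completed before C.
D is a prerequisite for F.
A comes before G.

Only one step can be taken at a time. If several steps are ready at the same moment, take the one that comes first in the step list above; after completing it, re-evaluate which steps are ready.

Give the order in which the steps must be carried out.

H → E → D → A → B → F → G → C → I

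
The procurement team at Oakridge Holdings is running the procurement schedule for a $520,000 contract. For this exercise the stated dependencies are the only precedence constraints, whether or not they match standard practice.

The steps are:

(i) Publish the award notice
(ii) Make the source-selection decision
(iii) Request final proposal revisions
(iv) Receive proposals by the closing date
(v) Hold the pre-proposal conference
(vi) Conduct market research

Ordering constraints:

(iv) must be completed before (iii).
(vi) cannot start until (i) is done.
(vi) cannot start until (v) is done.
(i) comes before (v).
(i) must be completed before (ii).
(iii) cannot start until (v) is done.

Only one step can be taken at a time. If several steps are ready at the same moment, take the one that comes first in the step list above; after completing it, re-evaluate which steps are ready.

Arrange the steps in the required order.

(i), (ii), (iv), (v), (iii), (vi)

(i) and (iv) have no prerequisites; (i) is listed earlier, so (i) is first.
(ii) and (v) now also ready, so the ready set is {(ii), (iv), (v)}; (ii) is listed earlier → (ii).
Ready: (iv) and (v). (iv) is listed earlier → (iv).
Next only (v) has its prerequisites met → (v).
Ready: (iii) and (vi). (iii) is listed earlier → (iii).
(vi) needed (i) and (v), now all done → (vi).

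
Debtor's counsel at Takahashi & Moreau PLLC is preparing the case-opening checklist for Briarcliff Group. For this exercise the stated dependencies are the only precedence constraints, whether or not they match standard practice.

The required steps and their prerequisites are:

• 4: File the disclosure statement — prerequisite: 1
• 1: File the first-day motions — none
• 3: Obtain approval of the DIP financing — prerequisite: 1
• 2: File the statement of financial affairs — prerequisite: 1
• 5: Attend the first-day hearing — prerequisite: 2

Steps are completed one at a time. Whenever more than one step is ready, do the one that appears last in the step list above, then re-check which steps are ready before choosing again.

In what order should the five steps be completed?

1 → 2 → 5 → 3 → 4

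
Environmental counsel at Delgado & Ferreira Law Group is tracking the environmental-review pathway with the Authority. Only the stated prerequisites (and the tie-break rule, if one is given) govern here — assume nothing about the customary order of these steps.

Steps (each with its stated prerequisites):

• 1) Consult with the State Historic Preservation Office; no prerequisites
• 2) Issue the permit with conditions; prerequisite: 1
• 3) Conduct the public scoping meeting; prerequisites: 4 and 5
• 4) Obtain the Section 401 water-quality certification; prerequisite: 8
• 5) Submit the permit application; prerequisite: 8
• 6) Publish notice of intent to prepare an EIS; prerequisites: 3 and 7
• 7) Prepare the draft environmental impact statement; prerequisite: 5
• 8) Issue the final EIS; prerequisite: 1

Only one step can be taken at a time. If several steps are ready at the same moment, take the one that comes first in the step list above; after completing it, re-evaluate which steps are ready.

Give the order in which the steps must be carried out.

1, 2, 8, 4, 5, 3, 7, 6

Only 1 has no prerequisites, so it is first.
Ready: 2 and 8. 2 is listed earlier → 2.
That leaves 8 as the only ready step → 8.
4 and 5 are both available; 4 is listed earlier → 4.
Next only 5 has its prerequisites met → 5.
Now 3 and 7 have their prerequisites met. 3 is listed earlier, so 3 next.
That leaves 7 as the only ready step → 7.
6 needed 3 and 7, now all done → 6.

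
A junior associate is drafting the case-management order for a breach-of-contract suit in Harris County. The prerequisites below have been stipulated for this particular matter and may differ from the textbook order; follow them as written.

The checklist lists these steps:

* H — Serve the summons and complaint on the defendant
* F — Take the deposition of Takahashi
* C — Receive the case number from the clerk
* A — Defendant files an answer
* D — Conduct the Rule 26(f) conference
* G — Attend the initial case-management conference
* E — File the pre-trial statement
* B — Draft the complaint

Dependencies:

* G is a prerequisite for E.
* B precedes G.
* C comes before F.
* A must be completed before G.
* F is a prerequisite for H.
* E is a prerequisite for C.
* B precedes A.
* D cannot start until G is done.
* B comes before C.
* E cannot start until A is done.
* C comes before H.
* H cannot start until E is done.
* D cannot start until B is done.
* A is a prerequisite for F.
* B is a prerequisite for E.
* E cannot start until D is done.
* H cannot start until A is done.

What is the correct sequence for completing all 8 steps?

Only B has no prerequisites, so it is first.
A needed B, now all done → A.
Next only G has its prerequisites met → G.
D needed G and B, now all done → D.
Next only E has its prerequisites met → E.
Next only C has its prerequisites met → C.
F needed C and A, now all done → F.
H is the only step now ready → H.

B, A, G, D, E, C, F, H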